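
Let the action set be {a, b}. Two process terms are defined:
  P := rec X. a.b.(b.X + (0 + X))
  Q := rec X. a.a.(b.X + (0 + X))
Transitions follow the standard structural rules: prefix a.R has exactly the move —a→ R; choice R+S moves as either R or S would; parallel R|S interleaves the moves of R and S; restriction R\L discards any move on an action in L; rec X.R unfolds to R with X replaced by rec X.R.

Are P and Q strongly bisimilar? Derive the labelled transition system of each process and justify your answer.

LTS(P): 3 reachable states
  p0 = rec X. a.b.(b.X + (0 + X)) | =a=> p1
  p1 = b.(b.(rec X. a.b.(b.X + (0 + X))) + (0 + (rec X. a.b.(b.X + (0 + X))))) | =b=> p2
  p2 = b.(rec X. a.b.(b.X + (0 + X))) + (0 + (rec X. a.b.(b.X + (0 + X)))) | =a=> p1, =b=> p0
LTS(Q): 3 reachable states
  q0 = rec X. a.a.(b.X + (0 + X)) | =a=> q1
  q1 = a.(b.(rec X. a.a.(b.X + (0 + X))) + (0 + (rec X. a.a.(b.X + (0 + X))))) | =a=> q2
  q2 = b.(rec X. a.a.(b.X + (0 + X))) + (0 + (rec X. a.a.(b.X + (0 + X)))) | =a=> q1, =b=> q0
Coarsest stable partition (strong bisimilarity classes):
  B0 = {p0}
  B1 = {p1}
  B2 = {p2}
  B3 = {q0}
  B4 = {q1}
  B5 = {q2}
p0 ∈ B0, q0 ∈ B3 → different blocks

P ≁ Q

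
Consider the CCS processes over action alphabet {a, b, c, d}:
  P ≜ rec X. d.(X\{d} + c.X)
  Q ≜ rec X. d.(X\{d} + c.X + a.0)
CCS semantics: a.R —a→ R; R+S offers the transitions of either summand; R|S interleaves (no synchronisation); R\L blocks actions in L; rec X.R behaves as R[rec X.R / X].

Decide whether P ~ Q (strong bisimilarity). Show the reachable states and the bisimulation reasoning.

P's transition system — 2 states:
  u0 = rec X. d.(X\{d} + c.X) ⊢ =d=> u1
  u1 = (rec X. d.(X\{d} + c.X))\{d} + c.(rec X. d.(X\{d} + c.X)) ⊢ =c=> u0
Q's transition system — 3 states:
  v0 = rec X. d.(X\{d} + c.X + a.0) ⊢ =d=> v1
  v1 = (rec X. d.(X\{d} + c.X + a.0))\{d} + c.(rec X. d.(X\{d} + c.X + a.0)) + a.0 ⊢ =a=> v2, =c=> v0
  v2 = 0 ⊢ ·
Bisimilarity quotient blocks:
  B0 = {u0}
  B1 = {u1}
  B2 = {v0}
  B3 = {v1}
  B4 = {v2}
u0 ∈ B0, v0 ∈ B2 → different blocks

P ≁ Q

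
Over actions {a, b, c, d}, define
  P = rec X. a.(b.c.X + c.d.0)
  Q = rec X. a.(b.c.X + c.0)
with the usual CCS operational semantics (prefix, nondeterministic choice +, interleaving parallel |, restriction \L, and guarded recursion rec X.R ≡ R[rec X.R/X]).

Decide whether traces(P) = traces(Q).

Reachable graph of P (5 states):
  s0 = rec X. a.(b.c.X + c.d.0) ⊢ --a--▸ s1
  s1 = b.c.(rec X. a.(b.c.X + c.d.0)) + c.d.0 ⊢ --b--▸ s2, --c--▸ s3
  s2 = c.(rec X. a.(b.c.X + c.d.0)) ⊢ --c--▸ s0
  s3 = d.0 ⊢ --d--▸ s4
  s4 = 0 ⊢ ·
Reachable graph of Q (4 states):
  t0 = rec X. a.(b.c.X + c.0) ⊢ --a--▸ t1
  t1 = b.c.(rec X. a.(b.c.X + c.0)) + c.0 ⊢ --b--▸ t2, --c--▸ t3
  t2 = c.(rec X. a.(b.c.X + c.0)) ⊢ --c--▸ t0
  t3 = 0 ⊢ ·
Trace ⟨acd⟩ through P, begin at {s0}:
  step 1 (a): {s1}
  step 2 (c): {s3}
  step 3 (d): {s4}
  ✓ P
Trace ⟨acd⟩ through Q, begin at {t0}:
  step 1 (a): {t1}
  step 2 (c): {t3}
  step 3 (d): ∅  — Q cannot continue

traces(P) ≠ traces(Q) — witness ⟨acd⟩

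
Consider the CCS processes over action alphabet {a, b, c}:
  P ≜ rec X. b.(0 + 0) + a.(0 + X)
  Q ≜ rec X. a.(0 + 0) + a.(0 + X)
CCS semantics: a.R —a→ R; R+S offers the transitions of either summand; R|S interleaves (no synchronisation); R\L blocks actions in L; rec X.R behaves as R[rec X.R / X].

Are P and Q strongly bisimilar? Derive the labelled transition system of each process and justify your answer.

LTS(P): 3 reachable states
  p0 = rec X. b.(0 + 0) + a.(0 + X) ⊢ --a--▸ p1, --b--▸ p2
  p1 = 0 + (rec X. b.(0 + 0) + a.(0 + X)) ⊢ --a--▸ p1, --b--▸ p2
  p2 = 0 + 0 ⊢ ·
LTS(Q): 3 reachable states
  q0 = rec X. a.(0 + 0) + a.(0 + X) ⊢ --a--▸ q1, --a--▸ q2
  q1 = 0 + (rec X. a.(0 + 0) + a.(0 + X)) ⊢ --a--▸ q1, --a--▸ q2
  q2 = 0 + 0 ⊢ ·
Coarsest stable partition (strong bisimilarity classes):
  B0 = {p0, p1}
  B1 = {p2, q2}
  B2 = {q0, q1}
p0 ∈ B0, q0 ∈ B2 → different blocks

not bisimilar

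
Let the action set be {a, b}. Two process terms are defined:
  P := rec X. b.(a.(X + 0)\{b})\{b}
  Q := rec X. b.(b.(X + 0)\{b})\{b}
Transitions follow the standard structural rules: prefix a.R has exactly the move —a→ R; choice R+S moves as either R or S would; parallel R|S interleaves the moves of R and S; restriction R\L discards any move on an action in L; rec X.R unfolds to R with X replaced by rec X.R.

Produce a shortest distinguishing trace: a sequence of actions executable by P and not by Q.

ba

LTS(P): 3 reachable states
  p0 = rec X. b.(a.(X + 0)\{b})\{b} | ··b··> p1
  p1 = (a.((rec X. b.(a.(X + 0)\{b})\{b}) + 0)\{b})\{b} | ··a··> p2
  p2 = ((rec X. b.(a.(X + 0)\{b})\{b}) + 0)\{b}\{b} | ∅
LTS(Q): 2 reachable states
  q0 = rec X. b.(b.(X + 0)\{b})\{b} | ··b··> q1
  q1 = (b.((rec X. b.(b.(X + 0)\{b})\{b}) + 0)\{b})\{b} | ∅
Executing ba from P (initial set {p0}):
  step 1 (b): {p1}
  step 2 (a): {p2}
  — P admits the full trace.
Executing ba from Q (initial set {q0}):
  step 1 (b): {q1}
  step 2 (a): ∅ (Q stuck)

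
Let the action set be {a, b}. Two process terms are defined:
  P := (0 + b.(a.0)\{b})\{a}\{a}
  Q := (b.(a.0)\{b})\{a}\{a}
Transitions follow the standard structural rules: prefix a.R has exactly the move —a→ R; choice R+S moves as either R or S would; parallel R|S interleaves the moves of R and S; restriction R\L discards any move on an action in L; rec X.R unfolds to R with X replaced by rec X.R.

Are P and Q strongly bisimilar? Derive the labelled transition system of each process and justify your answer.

YES

Reachable graph of P (2 states):
  s0 = (0 + b.(a.0)\{b})\{a}\{a} has moves =b=> s1
  s1 = (a.0)\{b}\{a}\{a} has moves (no moves)
Reachable graph of Q (2 states):
  t0 = (b.(a.0)\{b})\{a}\{a} has moves =b=> t1
  t1 = (a.0)\{b}\{a}\{a} has moves (no moves)
Partition-refinement fixed point:
  B0 = {s0, t0}
  B1 = {s1, t1}
s0 ∈ B0, t0 ∈ B0 → same block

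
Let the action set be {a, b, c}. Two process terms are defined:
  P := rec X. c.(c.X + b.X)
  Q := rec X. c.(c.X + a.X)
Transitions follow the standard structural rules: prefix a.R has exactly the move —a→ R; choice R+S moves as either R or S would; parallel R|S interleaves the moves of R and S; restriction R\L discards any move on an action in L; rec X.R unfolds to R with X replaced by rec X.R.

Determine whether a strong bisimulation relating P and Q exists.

LTS(P): 2 reachable states
  s0 = rec X. c.(c.X + b.X) :: —c→ s1
  s1 = c.(rec X. c.(c.X + b.X)) + b.(rec X. c.(c.X + b.X)) :: —b→ s0, —c→ s0
LTS(Q): 2 reachable states
  t0 = rec X. c.(c.X + a.X) :: —c→ t1
  t1 = c.(rec X. c.(c.X + a.X)) + a.(rec X. c.(c.X + a.X)) :: —a→ t0, —c→ t0
Coarsest stable partition (strong bisimilarity classes):
  B0 = {s0}
  B1 = {s1}
  B2 = {t0}
  B3 = {t1}
s0 ∈ B0, t0 ∈ B2 → different blocks

not bisimilar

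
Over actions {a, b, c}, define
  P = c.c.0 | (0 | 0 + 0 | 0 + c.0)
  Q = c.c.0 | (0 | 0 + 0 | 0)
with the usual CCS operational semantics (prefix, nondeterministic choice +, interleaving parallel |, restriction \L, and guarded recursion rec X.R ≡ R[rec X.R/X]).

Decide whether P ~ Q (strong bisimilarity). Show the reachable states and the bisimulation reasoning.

not bisimilar

LTS(P): 6 reachable states
  p0 = c.c.0 | (0 | 0 + 0 | 0 + c.0) ⊢ -c-> p1, -c-> p2
  p1 = c.0 | (0 | 0 + 0 | 0 + c.0) ⊢ -c-> p3, -c-> p4
  p2 = c.c.0 | 0 ⊢ -c-> p4
  p3 = 0 | (0 | 0 + 0 | 0 + c.0) ⊢ -c-> p5
  p4 = c.0 | 0 ⊢ -c-> p5
  p5 = 0 | 0 ⊢ ∅
LTS(Q): 3 reachable states
  q0 = c.c.0 | (0 | 0 + 0 | 0) ⊢ -c-> q1
  q1 = c.0 | (0 | 0 + 0 | 0) ⊢ -c-> q2
  q2 = 0 | (0 | 0 + 0 | 0) ⊢ ∅
Bisimilarity quotient blocks:
  B0 = {p0}
  B1 = {p1, p2, q0}
  B2 = {p3, p4, q1}
  B3 = {p5, q2}
p0 ∈ B0, q0 ∈ B1 → different blocks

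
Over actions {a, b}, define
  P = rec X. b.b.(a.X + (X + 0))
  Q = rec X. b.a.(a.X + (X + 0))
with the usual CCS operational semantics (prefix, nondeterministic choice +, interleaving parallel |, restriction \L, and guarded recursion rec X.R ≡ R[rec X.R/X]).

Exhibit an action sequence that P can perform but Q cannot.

Reachable graph of P (3 states):
  p0 = rec X. b.b.(a.X + (X + 0)) ⊢ ··b··> p1
  p1 = b.(a.(rec X. b.b.(a.X + (X + 0))) + ((rec X. b.b.(a.X + (X + 0))) + 0)) ⊢ ··b··> p2
  p2 = a.(rec X. b.b.(a.X + (X + 0))) + ((rec X. b.b.(a.X + (X + 0))) + 0) ⊢ ··a··> p0, ··b··> p1
Reachable graph of Q (3 states):
  q0 = rec X. b.a.(a.X + (X + 0)) ⊢ ··b··> q1
  q1 = a.(a.(rec X. b.a.(a.X + (X + 0))) + ((rec X. b.a.(a.X + (X + 0))) + 0)) ⊢ ··a··> q2
  q2 = a.(rec X. b.a.(a.X + (X + 0))) + ((rec X. b.a.(a.X + (X + 0))) + 0) ⊢ ··a··> q0, ··b··> q1
Executing bb from P (initial set {p0}):
  step 1 (b): {p1}
  step 2 (b): {p2}
  ✓ P
Executing bb from Q (initial set {q0}):
  step 1 (b): {q1}
  step 2 (b): ∅ (Q stuck)

bb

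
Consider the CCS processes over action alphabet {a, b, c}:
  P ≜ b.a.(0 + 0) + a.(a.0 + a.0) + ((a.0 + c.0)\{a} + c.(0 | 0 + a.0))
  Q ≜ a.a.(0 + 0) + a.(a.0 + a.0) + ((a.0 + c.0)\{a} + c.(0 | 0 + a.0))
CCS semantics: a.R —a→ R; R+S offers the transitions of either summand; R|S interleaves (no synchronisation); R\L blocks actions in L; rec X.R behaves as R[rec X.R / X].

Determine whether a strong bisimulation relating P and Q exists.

P ≁ Q

LTS(P): 7 reachable states
  s0 = b.a.(0 + 0) + a.(a.0 + a.0) + ((a.0 + c.0)\{a} + c.(0 | 0 + a.0)) has moves --a--▸ s1, --b--▸ s2, --c--▸ s3, --c--▸ s4
  s1 = a.0 + a.0 has moves --a--▸ s5
  s2 = a.(0 + 0) has moves --a--▸ s6
  s3 = 0 | 0 + a.0 has moves --a--▸ s5
  s4 = 0\{a} has moves stopped
  s5 = 0 has moves stopped
  s6 = 0 + 0 has moves stopped
LTS(Q): 7 reachable states
  t0 = a.a.(0 + 0) + a.(a.0 + a.0) + ((a.0 + c.0)\{a} + c.(0 | 0 + a.0)) has moves --a--▸ t1, --a--▸ t2, --c--▸ t3, --c--▸ t4
  t1 = a.(0 + 0) has moves --a--▸ t5
  t2 = a.0 + a.0 has moves --a--▸ t6
  t3 = 0 | 0 + a.0 has moves --a--▸ t6
  t4 = 0\{a} has moves stopped
  t5 = 0 + 0 has moves stopped
  t6 = 0 has moves stopped
Partition-refinement fixed point:
  B0 = {s0}
  B1 = {s4, s5, s6, t4, t5, t6}
  B2 = {s1, s2, s3, t1, t2, t3}
  B3 = {t0}
s0 ∈ B0, t0 ∈ B3 → different blocks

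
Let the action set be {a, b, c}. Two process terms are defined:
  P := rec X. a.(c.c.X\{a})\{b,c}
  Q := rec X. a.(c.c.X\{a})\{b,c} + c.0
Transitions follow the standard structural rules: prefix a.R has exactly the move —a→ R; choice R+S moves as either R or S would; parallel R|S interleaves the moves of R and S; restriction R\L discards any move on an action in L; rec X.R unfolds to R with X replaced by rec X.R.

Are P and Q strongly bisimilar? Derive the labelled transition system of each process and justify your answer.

LTS(P): 2 reachable states
  u0 = rec X. a.(c.c.X\{a})\{b,c} | —a→ u1
  u1 = (c.c.(rec X. a.(c.c.X\{a})\{b,c})\{a})\{b,c} | stopped
LTS(Q): 3 reachable states
  v0 = rec X. a.(c.c.X\{a})\{b,c} + c.0 | —a→ v1, —c→ v2
  v1 = (c.c.(rec X. a.(c.c.X\{a})\{b,c} + c.0)\{a})\{b,c} | stopped
  v2 = 0 | stopped
Partition-refinement fixed point:
  B0 = {u0}
  B1 = {u1, v1, v2}
  B2 = {v0}
u0 ∈ B0, v0 ∈ B2 → different blocks

P ≁ Q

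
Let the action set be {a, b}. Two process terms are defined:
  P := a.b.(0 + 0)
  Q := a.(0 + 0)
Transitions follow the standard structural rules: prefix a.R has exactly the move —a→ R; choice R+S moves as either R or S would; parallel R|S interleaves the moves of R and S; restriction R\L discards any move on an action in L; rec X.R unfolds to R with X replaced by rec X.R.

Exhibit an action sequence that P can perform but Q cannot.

ab

P's transition system — 3 states:
  p0 = a.b.(0 + 0) ⊢ -a-> p1
  p1 = b.(0 + 0) ⊢ -b-> p2
  p2 = 0 + 0 ⊢ ·
Q's transition system — 2 states:
  q0 = a.(0 + 0) ⊢ -a-> q1
  q1 = 0 + 0 ⊢ ·
Run σ = ⟨ab⟩ on P: start {p0}
  step 1 (a): {p1}
  step 2 (b): {p2}
  ✓ P
Run σ = ⟨ab⟩ on Q: start {q0}
  step 1 (a): {q1}
  step 2 (b): ∅ (Q stuck)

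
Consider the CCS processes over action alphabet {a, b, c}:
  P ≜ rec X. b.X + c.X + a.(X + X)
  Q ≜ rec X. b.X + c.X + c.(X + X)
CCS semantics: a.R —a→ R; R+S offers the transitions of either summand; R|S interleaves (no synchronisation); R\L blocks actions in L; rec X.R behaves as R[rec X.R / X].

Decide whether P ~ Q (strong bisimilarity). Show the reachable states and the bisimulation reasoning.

NO

P's transition system — 2 states:
  u0 = rec X. b.X + c.X + a.(X + X) → ··a··> u1, ··b··> u0, ··c··> u0
  u1 = (rec X. b.X + c.X + a.(X + X)) + (rec X. b.X + c.X + a.(X + X)) → ··a··> u1, ··b··> u0, ··c··> u0
Q's transition system — 2 states:
  v0 = rec X. b.X + c.X + c.(X + X) → ··b··> v0, ··c··> v0, ··c··> v1
  v1 = (rec X. b.X + c.X + c.(X + X)) + (rec X. b.X + c.X + c.(X + X)) → ··b··> v0, ··c··> v0, ··c··> v1
Partition-refinement fixed point:
  B0 = {u0, u1}
  B1 = {v0, v1}
u0 ∈ B0, v0 ∈ B1 → different blocks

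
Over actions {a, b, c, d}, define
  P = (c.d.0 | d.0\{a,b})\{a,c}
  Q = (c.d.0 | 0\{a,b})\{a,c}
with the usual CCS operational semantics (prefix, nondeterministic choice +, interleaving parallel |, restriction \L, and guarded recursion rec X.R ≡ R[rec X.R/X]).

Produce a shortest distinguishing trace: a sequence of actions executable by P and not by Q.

d

LTS(P): 2 reachable states
  p0 = (c.d.0 | d.0\{a,b})\{a,c} has moves —d→ p1
  p1 = (c.d.0 | 0\{a,b})\{a,c} has moves stopped
LTS(Q): 1 reachable states
  q0 = (c.d.0 | 0\{a,b})\{a,c} has moves stopped
Trace ⟨d⟩ through P, begin at {p0}:
  [1] d ⇒ {p1}
  P completes σ.
Trace ⟨d⟩ through Q, begin at {q0}:
  [1] d ⇒ ∅  — Q cannot continue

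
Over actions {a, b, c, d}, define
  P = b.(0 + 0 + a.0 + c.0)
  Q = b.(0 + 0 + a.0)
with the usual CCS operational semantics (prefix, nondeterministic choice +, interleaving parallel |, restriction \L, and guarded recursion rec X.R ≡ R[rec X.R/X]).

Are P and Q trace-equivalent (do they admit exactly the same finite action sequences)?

trace-distinct — witness ⟨bc⟩

P's transition system — 3 states:
  u0 = b.(0 + 0 + a.0 + c.0) → -b-> u1
  u1 = 0 + 0 + a.0 + c.0 → -a-> u2, -c-> u2
  u2 = 0 → ∅
Q's transition system — 3 states:
  v0 = b.(0 + 0 + a.0) → -b-> v1
  v1 = 0 + 0 + a.0 → -a-> v2
  v2 = 0 → ∅
Executing bc from P (initial set {u0}):
  step 1 (b): {u1}
  step 2 (c): {u2}
  — P admits the full trace.
Executing bc from Q (initial set {v0}):
  step 1 (b): {v1}
  step 2 (c): no successor for Q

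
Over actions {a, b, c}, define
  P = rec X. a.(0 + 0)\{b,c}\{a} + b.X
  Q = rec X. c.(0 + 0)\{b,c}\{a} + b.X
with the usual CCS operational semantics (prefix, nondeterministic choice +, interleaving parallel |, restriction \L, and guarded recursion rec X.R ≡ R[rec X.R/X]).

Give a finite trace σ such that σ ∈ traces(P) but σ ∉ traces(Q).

a

P's transition system — 2 states:
  s0 = rec X. a.(0 + 0)\{b,c}\{a} + b.X :: ··a··> s1, ··b··> s0
  s1 = (0 + 0)\{b,c}\{a} :: ∅
Q's transition system — 2 states:
  t0 = rec X. c.(0 + 0)\{b,c}\{a} + b.X :: ··b··> t0, ··c··> t1
  t1 = (0 + 0)\{b,c}\{a} :: ∅
Executing a from P (initial set {s0}):
  [1] a ⇒ {s1}
  P completes σ.
Executing a from Q (initial set {t0}):
  [1] a ⇒ no successor for Q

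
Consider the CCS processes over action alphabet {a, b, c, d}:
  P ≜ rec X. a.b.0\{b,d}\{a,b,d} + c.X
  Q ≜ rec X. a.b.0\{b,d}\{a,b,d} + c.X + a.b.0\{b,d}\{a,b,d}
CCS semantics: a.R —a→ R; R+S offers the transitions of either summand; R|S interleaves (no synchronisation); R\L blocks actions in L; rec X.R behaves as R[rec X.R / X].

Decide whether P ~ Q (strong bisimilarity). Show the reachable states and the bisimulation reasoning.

Reachable graph of P (3 states):
  m0 = rec X. a.b.0\{b,d}\{a,b,d} + c.X has moves —a→ m1, —c→ m0
  m1 = b.0\{b,d}\{a,b,d} has moves —b→ m2
  m2 = 0\{b,d}\{a,b,d} has moves ∅
Reachable graph of Q (3 states):
  n0 = rec X. a.b.0\{b,d}\{a,b,d} + c.X + a.b.0\{b,d}\{a,b,d} has moves —a→ n1, —c→ n0
  n1 = b.0\{b,d}\{a,b,d} has moves —b→ n2
  n2 = 0\{b,d}\{a,b,d} has moves ∅
Partition-refinement fixed point:
  B0 = {m0, n0}
  B1 = {m1, n1}
  B2 = {m2, n2}
m0 ∈ B0, n0 ∈ B0 → same block

YES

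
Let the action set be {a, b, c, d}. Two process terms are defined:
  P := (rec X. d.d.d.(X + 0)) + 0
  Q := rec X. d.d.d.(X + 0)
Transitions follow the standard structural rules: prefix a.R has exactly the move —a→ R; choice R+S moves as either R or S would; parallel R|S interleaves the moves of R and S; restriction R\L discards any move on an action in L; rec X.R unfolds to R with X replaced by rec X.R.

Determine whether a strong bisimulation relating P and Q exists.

LTS(P): 3 reachable states
  u0 = (rec X. d.d.d.(X + 0)) + 0 ⊢ ··d··> u1
  u1 = d.d.((rec X. d.d.d.(X + 0)) + 0) ⊢ ··d··> u2
  u2 = d.((rec X. d.d.d.(X + 0)) + 0) ⊢ ··d··> u0
LTS(Q): 4 reachable states
  v0 = rec X. d.d.d.(X + 0) ⊢ ··d··> v1
  v1 = d.d.((rec X. d.d.d.(X + 0)) + 0) ⊢ ··d··> v2
  v2 = d.((rec X. d.d.d.(X + 0)) + 0) ⊢ ··d··> v3
  v3 = (rec X. d.d.d.(X + 0)) + 0 ⊢ ··d··> v1
Partition-refinement fixed point:
  B0 = {u0, u1, u2, v0, v1, v2, v3}
u0 ∈ B0, v0 ∈ B0 → same block

bisimilar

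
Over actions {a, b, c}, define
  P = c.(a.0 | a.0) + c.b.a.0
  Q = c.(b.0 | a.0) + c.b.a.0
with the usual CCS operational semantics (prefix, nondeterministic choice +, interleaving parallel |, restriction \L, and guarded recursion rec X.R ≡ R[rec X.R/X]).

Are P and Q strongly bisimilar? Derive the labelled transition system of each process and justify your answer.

not bisimilar

P's transition system — 8 states:
  u0 = c.(a.0 | a.0) + c.b.a.0 | =c=> u1, =c=> u2
  u1 = a.0 | a.0 | =a=> u3, =a=> u4
  u2 = b.a.0 | =b=> u5
  u3 = 0 | a.0 | =a=> u6
  u4 = a.0 | 0 | =a=> u6
  u5 = a.0 | =a=> u7
  u6 = 0 | 0 | ∅
  u7 = 0 | ∅
Q's transition system — 8 states:
  v0 = c.(b.0 | a.0) + c.b.a.0 | =c=> v1, =c=> v2
  v1 = b.0 | a.0 | =a=> v3, =b=> v4
  v2 = b.a.0 | =b=> v5
  v3 = b.0 | 0 | =b=> v6
  v4 = 0 | a.0 | =a=> v6
  v5 = a.0 | =a=> v7
  v6 = 0 | 0 | ∅
  v7 = 0 | ∅
Partition-refinement fixed point:
  B0 = {u0}
  B1 = {u1}
  B2 = {u3, u4, u5, v4, v5}
  B3 = {u6, u7, v6, v7}
  B4 = {u2, v2}
  B5 = {v0}
  B6 = {v1}
  B7 = {v3}
u0 ∈ B0, v0 ∈ B5 → different blocks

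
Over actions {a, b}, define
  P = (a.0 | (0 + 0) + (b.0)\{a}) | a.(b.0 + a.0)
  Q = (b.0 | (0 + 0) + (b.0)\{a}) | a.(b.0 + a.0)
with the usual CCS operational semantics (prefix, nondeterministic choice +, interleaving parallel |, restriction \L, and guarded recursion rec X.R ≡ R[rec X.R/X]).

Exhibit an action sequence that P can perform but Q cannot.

P's transition system — 9 states:
  m0 = (a.0 | (0 + 0) + (b.0)\{a}) | a.(b.0 + a.0) has moves --a--▸ m1, --a--▸ m2, --b--▸ m3
  m1 = (a.0 | (0 + 0) + (b.0)\{a}) | (b.0 + a.0) has moves --a--▸ m4, --a--▸ m5, --b--▸ m4, --b--▸ m6
  m2 = 0 | (0 + 0) | a.(b.0 + a.0) has moves --a--▸ m5
  m3 = 0\{a} | a.(b.0 + a.0) has moves --a--▸ m6
  m4 = (a.0 | (0 + 0) + (b.0)\{a}) | 0 has moves --a--▸ m7, --b--▸ m8
  m5 = 0 | (0 + 0) | (b.0 + a.0) has moves --a--▸ m7, --b--▸ m7
  m6 = 0\{a} | (b.0 + a.0) has moves --a--▸ m8, --b--▸ m8
  m7 = 0 | (0 + 0) | 0 has moves ∅
  m8 = 0\{a} | 0 has moves ∅
Q's transition system — 9 states:
  n0 = (b.0 | (0 + 0) + (b.0)\{a}) | a.(b.0 + a.0) has moves --a--▸ n1, --b--▸ n2, --b--▸ n3
  n1 = (b.0 | (0 + 0) + (b.0)\{a}) | (b.0 + a.0) has moves --a--▸ n4, --b--▸ n4, --b--▸ n5, --b--▸ n6
  n2 = 0 | (0 + 0) | a.(b.0 + a.0) has moves --a--▸ n5
  n3 = 0\{a} | a.(b.0 + a.0) has moves --a--▸ n6
  n4 = (b.0 | (0 + 0) + (b.0)\{a}) | 0 has moves --b--▸ n7, --b--▸ n8
  n5 = 0 | (0 + 0) | (b.0 + a.0) has moves --a--▸ n7, --b--▸ n7
  n6 = 0\{a} | (b.0 + a.0) has moves --a--▸ n8, --b--▸ n8
  n7 = 0 | (0 + 0) | 0 has moves ∅
  n8 = 0\{a} | 0 has moves ∅
Run σ = ⟨aaa⟩ on P: start {m0}
  step 1 (a): {m1, m2}
  step 2 (a): {m4, m5}
  step 3 (a): {m7}
  ✓ P
Run σ = ⟨aaa⟩ on Q: start {n0}
  step 1 (a): {n1}
  step 2 (a): {n4}
  step 3 (a): ∅ (Q stuck)

aaa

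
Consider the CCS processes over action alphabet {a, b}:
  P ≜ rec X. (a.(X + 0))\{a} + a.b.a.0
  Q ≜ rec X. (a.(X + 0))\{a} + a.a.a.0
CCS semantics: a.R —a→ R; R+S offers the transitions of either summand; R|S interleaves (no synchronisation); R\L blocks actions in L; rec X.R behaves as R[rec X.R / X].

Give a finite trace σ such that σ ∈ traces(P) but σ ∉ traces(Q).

P's transition system — 4 states:
  u0 = rec X. (a.(X + 0))\{a} + a.b.a.0 | =a=> u1
  u1 = b.a.0 | =b=> u2
  u2 = a.0 | =a=> u3
  u3 = 0 | deadlocked
Q's transition system — 4 states:
  v0 = rec X. (a.(X + 0))\{a} + a.a.a.0 | =a=> v1
  v1 = a.a.0 | =a=> v2
  v2 = a.0 | =a=> v3
  v3 = 0 | deadlocked
Trace ⟨ab⟩ through P, begin at {u0}:
  step 1 (a): {u1}
  step 2 (b): {u2}
  — P admits the full trace.
Trace ⟨ab⟩ through Q, begin at {v0}:
  step 1 (a): {v1}
  step 2 (b): ∅  — Q cannot continue

ab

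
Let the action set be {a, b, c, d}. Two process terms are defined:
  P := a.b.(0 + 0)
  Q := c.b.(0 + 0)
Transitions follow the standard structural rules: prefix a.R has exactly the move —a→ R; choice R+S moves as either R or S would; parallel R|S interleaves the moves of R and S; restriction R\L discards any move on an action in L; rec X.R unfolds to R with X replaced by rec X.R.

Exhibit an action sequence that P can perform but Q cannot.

a

LTS(P): 3 reachable states
  s0 = a.b.(0 + 0) :: =a=> s1
  s1 = b.(0 + 0) :: =b=> s2
  s2 = 0 + 0 :: deadlocked
LTS(Q): 3 reachable states
  t0 = c.b.(0 + 0) :: =c=> t1
  t1 = b.(0 + 0) :: =b=> t2
  t2 = 0 + 0 :: deadlocked
Trace ⟨a⟩ through P, begin at {s0}:
  after a @ step 1: {s1}
  P completes σ.
Trace ⟨a⟩ through Q, begin at {t0}:
  after a @ step 1: no successor for Q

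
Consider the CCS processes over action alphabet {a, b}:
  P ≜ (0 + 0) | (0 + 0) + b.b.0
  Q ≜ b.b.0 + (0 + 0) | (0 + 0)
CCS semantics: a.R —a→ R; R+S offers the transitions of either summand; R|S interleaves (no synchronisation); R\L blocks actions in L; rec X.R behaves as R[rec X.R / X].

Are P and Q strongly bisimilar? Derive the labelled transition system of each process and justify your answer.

bisimilar

P's transition system — 3 states:
  m0 = (0 + 0) | (0 + 0) + b.b.0 has moves —b→ m1
  m1 = b.0 has moves —b→ m2
  m2 = 0 has moves ·
Q's transition system — 3 states:
  n0 = b.b.0 + (0 + 0) | (0 + 0) has moves —b→ n1
  n1 = b.0 has moves —b→ n2
  n2 = 0 has moves ·
Coarsest stable partition (strong bisimilarity classes):
  B0 = {m0, n0}
  B1 = {m1, n1}
  B2 = {m2, n2}
m0 ∈ B0, n0 ∈ B0 → same block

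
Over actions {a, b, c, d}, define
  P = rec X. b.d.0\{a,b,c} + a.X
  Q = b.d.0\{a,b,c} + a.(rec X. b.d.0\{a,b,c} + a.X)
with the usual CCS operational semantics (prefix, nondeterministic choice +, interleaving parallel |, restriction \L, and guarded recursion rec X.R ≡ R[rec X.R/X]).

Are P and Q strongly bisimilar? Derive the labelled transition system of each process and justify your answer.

YES

Reachable graph of P (3 states):
  u0 = rec X. b.d.0\{a,b,c} + a.X ⊢ --a--▸ u0, --b--▸ u1
  u1 = d.0\{a,b,c} ⊢ --d--▸ u2
  u2 = 0\{a,b,c} ⊢ deadlocked
Reachable graph of Q (4 states):
  v0 = b.d.0\{a,b,c} + a.(rec X. b.d.0\{a,b,c} + a.X) ⊢ --a--▸ v1, --b--▸ v2
  v1 = rec X. b.d.0\{a,b,c} + a.X ⊢ --a--▸ v1, --b--▸ v2
  v2 = d.0\{a,b,c} ⊢ --d--▸ v3
  v3 = 0\{a,b,c} ⊢ deadlocked
Bisimilarity quotient blocks:
  B0 = {u0, v0, v1}
  B1 = {u1, v2}
  B2 = {u2, v3}
u0 ∈ B0, v0 ∈ B0 → same block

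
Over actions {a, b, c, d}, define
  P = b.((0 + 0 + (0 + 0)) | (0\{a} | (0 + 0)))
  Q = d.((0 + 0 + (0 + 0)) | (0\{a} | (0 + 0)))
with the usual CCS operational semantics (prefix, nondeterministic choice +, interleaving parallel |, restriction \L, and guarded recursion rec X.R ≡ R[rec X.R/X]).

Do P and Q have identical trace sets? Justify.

NO — witness ⟨b⟩

Reachable graph of P (2 states):
  s0 = b.((0 + 0 + (0 + 0)) | (0\{a} | (0 + 0))) :: -b-> s1
  s1 = (0 + 0 + (0 + 0)) | (0\{a} | (0 + 0)) :: deadlocked
Reachable graph of Q (2 states):
  t0 = d.((0 + 0 + (0 + 0)) | (0\{a} | (0 + 0))) :: -d-> t1
  t1 = (0 + 0 + (0 + 0)) | (0\{a} | (0 + 0)) :: deadlocked
Run σ = ⟨b⟩ on P: start {s0}
  step 1 (b): {s1}
  ✓ P
Run σ = ⟨b⟩ on Q: start {t0}
  step 1 (b): no successor for Q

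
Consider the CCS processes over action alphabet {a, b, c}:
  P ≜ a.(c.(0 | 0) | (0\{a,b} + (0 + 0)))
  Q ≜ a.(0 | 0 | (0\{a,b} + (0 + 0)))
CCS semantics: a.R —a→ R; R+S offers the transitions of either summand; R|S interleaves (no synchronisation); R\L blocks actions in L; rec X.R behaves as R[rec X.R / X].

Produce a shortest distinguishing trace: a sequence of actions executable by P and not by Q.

P's transition system — 3 states:
  s0 = a.(c.(0 | 0) | (0\{a,b} + (0 + 0))) :: —a→ s1
  s1 = c.(0 | 0) | (0\{a,b} + (0 + 0)) :: —c→ s2
  s2 = 0 | 0 | (0\{a,b} + (0 + 0)) :: ·
Q's transition system — 2 states:
  t0 = a.(0 | 0 | (0\{a,b} + (0 + 0))) :: —a→ t1
  t1 = 0 | 0 | (0\{a,b} + (0 + 0)) :: ·
Executing ac from P (initial set {s0}):
  after a @ step 1: {s1}
  after c @ step 2: {s2}
  P completes σ.
Executing ac from Q (initial set {t0}):
  after a @ step 1: {t1}
  after c @ step 2: ∅ (Q stuck)

ac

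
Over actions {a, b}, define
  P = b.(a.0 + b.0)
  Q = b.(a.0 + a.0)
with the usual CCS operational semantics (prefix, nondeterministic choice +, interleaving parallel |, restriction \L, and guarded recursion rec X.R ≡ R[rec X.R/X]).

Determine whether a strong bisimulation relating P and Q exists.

NO

P's transition system — 3 states:
  m0 = b.(a.0 + b.0) has moves --b--▸ m1
  m1 = a.0 + b.0 has moves --a--▸ m2, --b--▸ m2
  m2 = 0 has moves deadlocked
Q's transition system — 3 states:
  n0 = b.(a.0 + a.0) has moves --b--▸ n1
  n1 = a.0 + a.0 has moves --a--▸ n2
  n2 = 0 has moves deadlocked
Coarsest stable partition (strong bisimilarity classes):
  B0 = {m0}
  B1 = {m1}
  B2 = {m2, n2}
  B3 = {n0}
  B4 = {n1}
m0 ∈ B0, n0 ∈ B3 → different blocks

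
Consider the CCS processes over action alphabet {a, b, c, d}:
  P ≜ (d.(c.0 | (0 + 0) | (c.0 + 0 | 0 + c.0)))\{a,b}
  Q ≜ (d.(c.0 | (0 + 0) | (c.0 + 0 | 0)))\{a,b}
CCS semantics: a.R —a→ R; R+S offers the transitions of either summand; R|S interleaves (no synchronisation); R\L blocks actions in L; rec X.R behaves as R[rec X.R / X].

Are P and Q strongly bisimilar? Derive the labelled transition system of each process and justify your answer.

YES

LTS(P): 5 reachable states
  m0 = (d.(c.0 | (0 + 0) | (c.0 + 0 | 0 + c.0)))\{a,b} | =d=> m1
  m1 = (c.0 | (0 + 0) | (c.0 + 0 | 0 + c.0))\{a,b} | =c=> m2, =c=> m3
  m2 = (0 | (0 + 0) | (c.0 + 0 | 0 + c.0))\{a,b} | =c=> m4
  m3 = (c.0 | (0 + 0) | 0)\{a,b} | =c=> m4
  m4 = (0 | (0 + 0) | 0)\{a,b} | stopped
LTS(Q): 5 reachable states
  n0 = (d.(c.0 | (0 + 0) | (c.0 + 0 | 0)))\{a,b} | =d=> n1
  n1 = (c.0 | (0 + 0) | (c.0 + 0 | 0))\{a,b} | =c=> n2, =c=> n3
  n2 = (0 | (0 + 0) | (c.0 + 0 | 0))\{a,b} | =c=> n4
  n3 = (c.0 | (0 + 0) | 0)\{a,b} | =c=> n4
  n4 = (0 | (0 + 0) | 0)\{a,b} | stopped
Coarsest stable partition (strong bisimilarity classes):
  B0 = {m0, n0}
  B1 = {m1, n1}
  B2 = {m2, m3, n2, n3}
  B3 = {m4, n4}
m0 ∈ B0, n0 ∈ B0 → same block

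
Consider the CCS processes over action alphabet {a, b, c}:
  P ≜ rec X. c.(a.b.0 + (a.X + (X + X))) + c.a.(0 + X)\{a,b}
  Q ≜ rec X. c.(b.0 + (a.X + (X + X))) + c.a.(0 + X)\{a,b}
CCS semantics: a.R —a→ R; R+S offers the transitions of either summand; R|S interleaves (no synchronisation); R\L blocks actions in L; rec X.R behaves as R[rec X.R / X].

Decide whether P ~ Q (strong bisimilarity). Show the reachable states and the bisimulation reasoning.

LTS(P): 8 reachable states
  s0 = rec X. c.(a.b.0 + (a.X + (X + X))) + c.a.(0 + X)\{a,b} → =c=> s1, =c=> s2
  s1 = a.(0 + (rec X. c.(a.b.0 + (a.X + (X + X))) + c.a.(0 + X)\{a,b}))\{a,b} → =a=> s3
  s2 = a.b.0 + (a.(rec X. c.(a.b.0 + (a.X + (X + X))) + c.a.(0 + X)\{a,b}) + ((rec X. c.(a.b.0 + (a.X + (X + X))) + c.a.(0 + X)\{a,b}) + (rec X. c.(a.b.0 + (a.X + (X + X))) + c.a.(0 + X)\{a,b}))) → =a=> s0, =a=> s4, =c=> s1, =c=> s2
  s3 = (0 + (rec X. c.(a.b.0 + (a.X + (X + X))) + c.a.(0 + X)\{a,b}))\{a,b} → =c=> s5, =c=> s6
  s4 = b.0 → =b=> s7
  s5 = (a.(0 + (rec X. c.(a.b.0 + (a.X + (X + X))) + c.a.(0 + X)\{a,b}))\{a,b})\{a,b} → ·
  s6 = (a.b.0 + (a.(rec X. c.(a.b.0 + (a.X + (X + X))) + c.a.(0 + X)\{a,b}) + ((rec X. c.(a.b.0 + (a.X + (X + X))) + c.a.(0 + X)\{a,b}) + (rec X. c.(a.b.0 + (a.X + (X + X))) + c.a.(0 + X)\{a,b}))))\{a,b} → =c=> s5, =c=> s6
  s7 = 0 → ·
LTS(Q): 7 reachable states
  t0 = rec X. c.(b.0 + (a.X + (X + X))) + c.a.(0 + X)\{a,b} → =c=> t1, =c=> t2
  t1 = a.(0 + (rec X. c.(b.0 + (a.X + (X + X))) + c.a.(0 + X)\{a,b}))\{a,b} → =a=> t3
  t2 = b.0 + (a.(rec X. c.(b.0 + (a.X + (X + X))) + c.a.(0 + X)\{a,b}) + ((rec X. c.(b.0 + (a.X + (X + X))) + c.a.(0 + X)\{a,b}) + (rec X. c.(b.0 + (a.X + (X + X))) + c.a.(0 + X)\{a,b}))) → =a=> t0, =b=> t4, =c=> t1, =c=> t2
  t3 = (0 + (rec X. c.(b.0 + (a.X + (X + X))) + c.a.(0 + X)\{a,b}))\{a,b} → =c=> t5, =c=> t6
  t4 = 0 → ·
  t5 = (a.(0 + (rec X. c.(b.0 + (a.X + (X + X))) + c.a.(0 + X)\{a,b}))\{a,b})\{a,b} → ·
  t6 = (b.0 + (a.(rec X. c.(b.0 + (a.X + (X + X))) + c.a.(0 + X)\{a,b}) + ((rec X. c.(b.0 + (a.X + (X + X))) + c.a.(0 + X)\{a,b}) + (rec X. c.(b.0 + (a.X + (X + X))) + c.a.(0 + X)\{a,b}))))\{a,b} → =c=> t5, =c=> t6
Coarsest stable partition (strong bisimilarity classes):
  B0 = {s0}
  B1 = {s2}
  B2 = {s4}
  B3 = {s5, s7, t4, t5}
  B4 = {s1, t1}
  B5 = {s3, s6, t3, t6}
  B6 = {t0}
  B7 = {t2}
s0 ∈ B0, t0 ∈ B6 → different blocks

P ≁ Q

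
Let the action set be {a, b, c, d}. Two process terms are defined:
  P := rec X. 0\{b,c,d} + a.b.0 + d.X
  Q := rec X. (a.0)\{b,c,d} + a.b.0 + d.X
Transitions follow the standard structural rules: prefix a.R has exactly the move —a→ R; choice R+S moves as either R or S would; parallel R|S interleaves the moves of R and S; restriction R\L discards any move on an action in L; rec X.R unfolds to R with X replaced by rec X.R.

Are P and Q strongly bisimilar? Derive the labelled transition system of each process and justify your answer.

LTS(P): 3 reachable states
  s0 = rec X. 0\{b,c,d} + a.b.0 + d.X :: -a-> s1, -d-> s0
  s1 = b.0 :: -b-> s2
  s2 = 0 :: deadlocked
LTS(Q): 4 reachable states
  t0 = rec X. (a.0)\{b,c,d} + a.b.0 + d.X :: -a-> t1, -a-> t2, -d-> t0
  t1 = 0\{b,c,d} :: deadlocked
  t2 = b.0 :: -b-> t3
  t3 = 0 :: deadlocked
Coarsest stable partition (strong bisimilarity classes):
  B0 = {s0}
  B1 = {s1, t2}
  B2 = {s2, t1, t3}
  B3 = {t0}
s0 ∈ B0, t0 ∈ B3 → different blocks

NO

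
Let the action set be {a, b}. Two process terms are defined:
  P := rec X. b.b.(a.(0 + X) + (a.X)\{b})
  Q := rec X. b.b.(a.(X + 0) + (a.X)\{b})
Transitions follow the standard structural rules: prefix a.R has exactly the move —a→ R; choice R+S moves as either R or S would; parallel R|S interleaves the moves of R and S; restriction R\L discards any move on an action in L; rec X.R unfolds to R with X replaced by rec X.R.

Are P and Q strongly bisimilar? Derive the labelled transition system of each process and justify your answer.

Reachable graph of P (5 states):
  p0 = rec X. b.b.(a.(0 + X) + (a.X)\{b}) | -b-> p1
  p1 = b.(a.(0 + (rec X. b.b.(a.(0 + X) + (a.X)\{b}))) + (a.(rec X. b.b.(a.(0 + X) + (a.X)\{b})))\{b}) | -b-> p2
  p2 = a.(0 + (rec X. b.b.(a.(0 + X) + (a.X)\{b}))) + (a.(rec X. b.b.(a.(0 + X) + (a.X)\{b})))\{b} | -a-> p3, -a-> p4
  p3 = (rec X. b.b.(a.(0 + X) + (a.X)\{b}))\{b} | ·
  p4 = 0 + (rec X. b.b.(a.(0 + X) + (a.X)\{b})) | -b-> p1
Reachable graph of Q (5 states):
  q0 = rec X. b.b.(a.(X + 0) + (a.X)\{b}) | -b-> q1
  q1 = b.(a.((rec X. b.b.(a.(X + 0) + (a.X)\{b})) + 0) + (a.(rec X. b.b.(a.(X + 0) + (a.X)\{b})))\{b}) | -b-> q2
  q2 = a.((rec X. b.b.(a.(X + 0) + (a.X)\{b})) + 0) + (a.(rec X. b.b.(a.(X + 0) + (a.X)\{b})))\{b} | -a-> q3, -a-> q4
  q3 = (rec X. b.b.(a.(X + 0) + (a.X)\{b})) + 0 | -b-> q1
  q4 = (rec X. b.b.(a.(X + 0) + (a.X)\{b}))\{b} | ·
Bisimilarity quotient blocks:
  B0 = {p0, p4, q0, q3}
  B1 = {p1, q1}
  B2 = {p2, q2}
  B3 = {p3, q4}
p0 ∈ B0, q0 ∈ B0 → same block

bisimilar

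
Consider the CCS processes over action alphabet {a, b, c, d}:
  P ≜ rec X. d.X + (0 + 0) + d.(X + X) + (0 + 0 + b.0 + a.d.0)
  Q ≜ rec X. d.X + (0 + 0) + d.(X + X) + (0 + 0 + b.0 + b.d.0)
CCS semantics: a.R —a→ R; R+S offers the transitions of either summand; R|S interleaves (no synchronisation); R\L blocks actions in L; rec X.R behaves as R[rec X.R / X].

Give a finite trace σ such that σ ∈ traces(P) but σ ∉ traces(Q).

a

Reachable graph of P (4 states):
  u0 = rec X. d.X + (0 + 0) + d.(X + X) + (0 + 0 + b.0 + a.d.0) → --a--▸ u1, --b--▸ u2, --d--▸ u0, --d--▸ u3
  u1 = d.0 → --d--▸ u2
  u2 = 0 → stopped
  u3 = (rec X. d.X + (0 + 0) + d.(X + X) + (0 + 0 + b.0 + a.d.0)) + (rec X. d.X + (0 + 0) + d.(X + X) + (0 + 0 + b.0 + a.d.0)) → --a--▸ u1, --b--▸ u2, --d--▸ u0, --d--▸ u3
Reachable graph of Q (4 states):
  v0 = rec X. d.X + (0 + 0) + d.(X + X) + (0 + 0 + b.0 + b.d.0) → --b--▸ v1, --b--▸ v2, --d--▸ v0, --d--▸ v3
  v1 = 0 → stopped
  v2 = d.0 → --d--▸ v1
  v3 = (rec X. d.X + (0 + 0) + d.(X + X) + (0 + 0 + b.0 + b.d.0)) + (rec X. d.X + (0 + 0) + d.(X + X) + (0 + 0 + b.0 + b.d.0)) → --b--▸ v1, --b--▸ v2, --d--▸ v0, --d--▸ v3
Run σ = ⟨a⟩ on P: start {u0}
  after a @ step 1: {u1}
  ✓ P
Run σ = ⟨a⟩ on Q: start {v0}
  after a @ step 1: no successor for Q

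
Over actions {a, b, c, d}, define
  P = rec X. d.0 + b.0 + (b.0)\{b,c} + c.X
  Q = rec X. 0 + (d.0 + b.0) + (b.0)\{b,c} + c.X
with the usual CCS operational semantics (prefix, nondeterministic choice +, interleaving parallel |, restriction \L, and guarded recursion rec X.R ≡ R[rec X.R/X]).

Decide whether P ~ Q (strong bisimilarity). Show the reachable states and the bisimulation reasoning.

LTS(P): 2 reachable states
  s0 = rec X. d.0 + b.0 + (b.0)\{b,c} + c.X → —b→ s1, —c→ s0, —d→ s1
  s1 = 0 → ∅
LTS(Q): 2 reachable states
  t0 = rec X. 0 + (d.0 + b.0) + (b.0)\{b,c} + c.X → —b→ t1, —c→ t0, —d→ t1
  t1 = 0 → ∅
Coarsest stable partition (strong bisimilarity classes):
  B0 = {s0, t0}
  B1 = {s1, t1}
s0 ∈ B0, t0 ∈ B0 → same block

bisimilar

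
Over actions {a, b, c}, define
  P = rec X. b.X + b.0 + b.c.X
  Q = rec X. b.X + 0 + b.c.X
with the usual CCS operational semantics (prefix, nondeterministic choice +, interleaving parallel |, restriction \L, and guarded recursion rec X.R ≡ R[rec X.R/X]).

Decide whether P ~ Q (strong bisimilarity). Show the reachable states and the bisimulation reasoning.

NO

P's transition system — 3 states:
  u0 = rec X. b.X + b.0 + b.c.X :: =b=> u0, =b=> u1, =b=> u2
  u1 = 0 :: (no moves)
  u2 = c.(rec X. b.X + b.0 + b.c.X) :: =c=> u0
Q's transition system — 2 states:
  v0 = rec X. b.X + 0 + b.c.X :: =b=> v0, =b=> v1
  v1 = c.(rec X. b.X + 0 + b.c.X) :: =c=> v0
Bisimilarity quotient blocks:
  B0 = {u0}
  B1 = {u2}
  B2 = {u1}
  B3 = {v0}
  B4 = {v1}
u0 ∈ B0, v0 ∈ B3 → different blocks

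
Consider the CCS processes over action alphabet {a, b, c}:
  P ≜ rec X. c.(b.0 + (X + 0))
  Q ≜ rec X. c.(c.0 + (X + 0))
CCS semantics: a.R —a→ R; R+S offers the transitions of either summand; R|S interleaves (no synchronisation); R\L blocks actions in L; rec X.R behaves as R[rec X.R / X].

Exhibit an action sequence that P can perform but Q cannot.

cb

LTS(P): 3 reachable states
  p0 = rec X. c.(b.0 + (X + 0)) | -c-> p1
  p1 = b.0 + ((rec X. c.(b.0 + (X + 0))) + 0) | -b-> p2, -c-> p1
  p2 = 0 | ·
LTS(Q): 3 reachable states
  q0 = rec X. c.(c.0 + (X + 0)) | -c-> q1
  q1 = c.0 + ((rec X. c.(c.0 + (X + 0))) + 0) | -c-> q1, -c-> q2
  q2 = 0 | ·
Executing cb from P (initial set {p0}):
  [1] c ⇒ {p1}
  [2] b ⇒ {p2}
  ✓ P
Executing cb from Q (initial set {q0}):
  [1] c ⇒ {q1}
  [2] b ⇒ ∅  — Q cannot continue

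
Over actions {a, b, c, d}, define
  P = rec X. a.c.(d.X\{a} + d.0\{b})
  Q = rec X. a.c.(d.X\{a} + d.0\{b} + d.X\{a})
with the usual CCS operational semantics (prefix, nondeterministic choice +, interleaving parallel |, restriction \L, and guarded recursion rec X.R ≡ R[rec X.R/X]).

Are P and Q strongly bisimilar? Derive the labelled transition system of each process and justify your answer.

bisimilar

Reachable graph of P (5 states):
  m0 = rec X. a.c.(d.X\{a} + d.0\{b}) ⊢ --a--▸ m1
  m1 = c.(d.(rec X. a.c.(d.X\{a} + d.0\{b}))\{a} + d.0\{b}) ⊢ --c--▸ m2
  m2 = d.(rec X. a.c.(d.X\{a} + d.0\{b}))\{a} + d.0\{b} ⊢ --d--▸ m3, --d--▸ m4
  m3 = (rec X. a.c.(d.X\{a} + d.0\{b}))\{a} ⊢ ∅
  m4 = 0\{b} ⊢ ∅
Reachable graph of Q (5 states):
  n0 = rec X. a.c.(d.X\{a} + d.0\{b} + d.X\{a}) ⊢ --a--▸ n1
  n1 = c.(d.(rec X. a.c.(d.X\{a} + d.0\{b} + d.X\{a}))\{a} + d.0\{b} + d.(rec X. a.c.(d.X\{a} + d.0\{b} + d.X\{a}))\{a}) ⊢ --c--▸ n2
  n2 = d.(rec X. a.c.(d.X\{a} + d.0\{b} + d.X\{a}))\{a} + d.0\{b} + d.(rec X. a.c.(d.X\{a} + d.0\{b} + d.X\{a}))\{a} ⊢ --d--▸ n3, --d--▸ n4
  n3 = (rec X. a.c.(d.X\{a} + d.0\{b} + d.X\{a}))\{a} ⊢ ∅
  n4 = 0\{b} ⊢ ∅
Partition-refinement fixed point:
  B0 = {m0, n0}
  B1 = {m1, n1}
  B2 = {m2, n2}
  B3 = {m3, m4, n3, n4}
m0 ∈ B0, n0 ∈ B0 → same block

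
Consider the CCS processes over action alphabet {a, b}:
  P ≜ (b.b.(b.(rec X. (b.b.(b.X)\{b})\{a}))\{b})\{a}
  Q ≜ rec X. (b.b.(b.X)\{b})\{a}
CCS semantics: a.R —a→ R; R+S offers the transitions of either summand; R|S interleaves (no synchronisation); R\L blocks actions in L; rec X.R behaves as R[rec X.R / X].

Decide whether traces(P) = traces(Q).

YES

LTS(P): 3 reachable states
  p0 = (b.b.(b.(rec X. (b.b.(b.X)\{b})\{a}))\{b})\{a} | =b=> p1
  p1 = (b.(b.(rec X. (b.b.(b.X)\{b})\{a}))\{b})\{a} | =b=> p2
  p2 = (b.(rec X. (b.b.(b.X)\{b})\{a}))\{b}\{a} | ∅
LTS(Q): 3 reachable states
  q0 = rec X. (b.b.(b.X)\{b})\{a} | =b=> q1
  q1 = (b.(b.(rec X. (b.b.(b.X)\{b})\{a}))\{b})\{a} | =b=> q2
  q2 = (b.(rec X. (b.b.(b.X)\{b})\{a}))\{b}\{a} | ∅
Partition-refinement fixed point:
  B0 = {p0, q0}
  B1 = {p1, q1}
  B2 = {p2, q2}
p0 ∈ B0, q0 ∈ B0 → same block
Bisimilar ⇒ trace-equivalent.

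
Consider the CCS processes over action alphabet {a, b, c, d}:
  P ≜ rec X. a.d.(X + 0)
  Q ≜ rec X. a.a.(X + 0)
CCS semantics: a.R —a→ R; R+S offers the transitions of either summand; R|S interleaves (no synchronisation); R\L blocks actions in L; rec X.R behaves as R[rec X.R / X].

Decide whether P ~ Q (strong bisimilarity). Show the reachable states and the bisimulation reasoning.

not bisimilar

Reachable graph of P (3 states):
  p0 = rec X. a.d.(X + 0) has moves ··a··> p1
  p1 = d.((rec X. a.d.(X + 0)) + 0) has moves ··d··> p2
  p2 = (rec X. a.d.(X + 0)) + 0 has moves ··a··> p1
Reachable graph of Q (3 states):
  q0 = rec X. a.a.(X + 0) has moves ··a··> q1
  q1 = a.((rec X. a.a.(X + 0)) + 0) has moves ··a··> q2
  q2 = (rec X. a.a.(X + 0)) + 0 has moves ··a··> q1
Bisimilarity quotient blocks:
  B0 = {p0, p2}
  B1 = {p1}
  B2 = {q0, q1, q2}
p0 ∈ B0, q0 ∈ B2 → different blocks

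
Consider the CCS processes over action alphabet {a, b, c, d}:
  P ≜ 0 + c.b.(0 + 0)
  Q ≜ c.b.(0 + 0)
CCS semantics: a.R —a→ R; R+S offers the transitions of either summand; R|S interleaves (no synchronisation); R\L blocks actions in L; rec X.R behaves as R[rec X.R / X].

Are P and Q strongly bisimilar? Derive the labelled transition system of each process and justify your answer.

P ~ Q

LTS(P): 3 reachable states
  p0 = 0 + c.b.(0 + 0) ⊢ -c-> p1
  p1 = b.(0 + 0) ⊢ -b-> p2
  p2 = 0 + 0 ⊢ ∅
LTS(Q): 3 reachable states
  q0 = c.b.(0 + 0) ⊢ -c-> q1
  q1 = b.(0 + 0) ⊢ -b-> q2
  q2 = 0 + 0 ⊢ ∅
Coarsest stable partition (strong bisimilarity classes):
  B0 = {p0, q0}
  B1 = {p1, q1}
  B2 = {p2, q2}
p0 ∈ B0, q0 ∈ B0 → same block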